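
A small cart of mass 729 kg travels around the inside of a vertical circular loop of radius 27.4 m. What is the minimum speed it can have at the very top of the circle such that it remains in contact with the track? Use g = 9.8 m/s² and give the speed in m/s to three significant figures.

16.4 m/s

At the top, both weight mg and N point toward the centre: N + mg = mv²/r.
At minimum speed N → 0, so mg = mv_min²/r ⇒ v_min = √(g r) = √(9.8 × 27.4) = 16.39 m/s.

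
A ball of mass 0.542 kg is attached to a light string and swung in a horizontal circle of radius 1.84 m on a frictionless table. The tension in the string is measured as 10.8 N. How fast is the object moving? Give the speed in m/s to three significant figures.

T = m v²/r ⇒ v = √(T r / m) = √(10.8 × 1.84 / 0.542) = √36.66 = 6.055 m/s.

6.06 m/s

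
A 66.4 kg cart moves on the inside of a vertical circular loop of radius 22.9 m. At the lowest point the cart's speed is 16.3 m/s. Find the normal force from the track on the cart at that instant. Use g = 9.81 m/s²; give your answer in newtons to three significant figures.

1420 N

At the lowest point, N points up (toward the centre) and the weight mg points down (away from the centre), so the net inward force is N − mg = mv²/r.
N = m(v²/r + g) = 66.4 × ((16.3)²/22.9 + 9.81) = 66.4 × (11.60 + 9.81) = 66.4 × 21.41 = 1422 N.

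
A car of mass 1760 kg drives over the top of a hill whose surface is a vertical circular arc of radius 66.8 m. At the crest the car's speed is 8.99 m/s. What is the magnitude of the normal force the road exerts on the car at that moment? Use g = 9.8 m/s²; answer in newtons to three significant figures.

At the crest the centripetal acceleration points downward (toward the centre of the arc), so mg − N = mv²/r.
N = m(g − v²/r) = 1760 × (9.8 − (8.99)²/66.8) = 1760 × (9.8 − 1.210) = 1760 × 8.590 = 15120 N.

15100 N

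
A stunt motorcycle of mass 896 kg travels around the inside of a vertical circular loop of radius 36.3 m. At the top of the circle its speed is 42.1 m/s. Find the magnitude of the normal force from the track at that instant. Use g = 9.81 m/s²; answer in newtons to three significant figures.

At the top, both N and the weight mg point inward (toward the centre), so N + mg = mv²/r.
N = m(v²/r − g) = 896 × ((42.1)²/36.3 − 9.81) = 896 × (48.83 − 9.81) = 896 × 39.02 = 34960 N.

35000 N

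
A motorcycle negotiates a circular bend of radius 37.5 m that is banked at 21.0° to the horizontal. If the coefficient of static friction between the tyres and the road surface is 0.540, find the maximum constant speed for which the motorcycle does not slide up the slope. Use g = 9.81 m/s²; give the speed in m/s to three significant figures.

At the maximum speed, friction acts down the slope at its limiting value f = μN. Radially (horizontal, toward centre): N sinθ + μN cosθ = mv²/r. Vertically: N cosθ − μN sinθ = mg.
Dividing: v² = r g (sinθ + μcosθ)/(cosθ − μsinθ).
sinθ + μcosθ = 0.3584 + 0.540×0.9336 = 0.8625; cosθ − μsinθ = 0.9336 − 0.540×0.3584 = 0.7401.
v² = 37.5 × 9.81 × 0.8625/0.7401 = 428.7 m²/s², so v = 20.71 m/s.

20.7 m/s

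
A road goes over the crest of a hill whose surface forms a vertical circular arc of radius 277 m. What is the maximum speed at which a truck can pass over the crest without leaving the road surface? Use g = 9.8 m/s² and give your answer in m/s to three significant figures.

52.1 m/s

At the crest the centre of the circle is below the truck, so the net downward (centripetal) force is mg − N = mv²/r.
The truck leaves the road when N → 0, giving v_max = √(g r) = √(9.8 × 277) = 52.10 m/s.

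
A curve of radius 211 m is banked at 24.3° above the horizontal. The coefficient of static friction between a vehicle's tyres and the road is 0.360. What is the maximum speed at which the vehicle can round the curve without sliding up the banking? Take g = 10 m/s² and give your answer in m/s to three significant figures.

45.2 m/s

At the maximum speed, friction acts down the slope at its limiting value f = μN. Radially (horizontal, toward centre): N sinθ + μN cosθ = mv²/r. Vertically: N cosθ − μN sinθ = mg.
Dividing: v² = r g (sinθ + μcosθ)/(cosθ − μsinθ).
sinθ + μcosθ = 0.4115 + 0.360×0.9114 = 0.7396; cosθ − μsinθ = 0.9114 − 0.360×0.4115 = 0.7633.
v² = 211 × 10.0 × 0.7396/0.7633 = 2045 m²/s², so v = 45.22 m/s.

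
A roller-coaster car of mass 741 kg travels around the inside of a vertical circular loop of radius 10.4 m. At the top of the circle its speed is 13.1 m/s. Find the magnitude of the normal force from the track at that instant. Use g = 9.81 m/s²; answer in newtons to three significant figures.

At the top, both N and the weight mg point inward (toward the centre), so N + mg = mv²/r.
N = m(v²/r − g) = 741 × ((13.1)²/10.4 − 9.81) = 741 × (16.50 − 9.81) = 741 × 6.691 = 4958 N.

4960 N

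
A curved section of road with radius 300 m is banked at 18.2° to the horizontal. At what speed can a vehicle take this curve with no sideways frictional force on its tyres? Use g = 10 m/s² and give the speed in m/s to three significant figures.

31.4 m/s

On a frictionless banked curve, N sinθ = mv²/r and N cosθ = mg, so tanθ = v²/(rg).
v = √(r g tanθ) = √(300 × 10.0 × tan 18.2°) = √(300 × 10.0 × 0.3288) = √986.3 = 31.41 m/s.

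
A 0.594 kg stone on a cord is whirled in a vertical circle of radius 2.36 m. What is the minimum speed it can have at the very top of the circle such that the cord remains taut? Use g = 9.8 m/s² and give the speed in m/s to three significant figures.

4.81 m/s

At the highest point the centre is directly below, so both the weight and T act inward: T + mg = mv²/r.
At minimum speed T → 0, so mg = mv_min²/r ⇒ v_min = √(g r) = √(9.8 × 2.36) = 4.809 m/s.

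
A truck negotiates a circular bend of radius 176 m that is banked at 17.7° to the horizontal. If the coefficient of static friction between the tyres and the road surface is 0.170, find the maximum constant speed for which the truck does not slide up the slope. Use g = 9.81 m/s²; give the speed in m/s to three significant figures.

At the maximum speed, friction acts down the slope at its limiting value f = μN. Radially (horizontal, toward centre): N sinθ + μN cosθ = mv²/r. Vertically: N cosθ − μN sinθ = mg.
Dividing: v² = r g (sinθ + μcosθ)/(cosθ − μsinθ).
sinθ + μcosθ = 0.3040 + 0.170×0.9527 = 0.4660; cosθ − μsinθ = 0.9527 − 0.170×0.3040 = 0.9010.
v² = 176 × 9.81 × 0.4660/0.9010 = 893.0 m²/s², so v = 29.88 m/s.

29.9 m/s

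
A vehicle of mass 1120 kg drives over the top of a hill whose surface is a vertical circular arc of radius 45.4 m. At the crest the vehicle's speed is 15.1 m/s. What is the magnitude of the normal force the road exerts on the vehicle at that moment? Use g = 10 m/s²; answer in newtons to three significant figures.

5580 N

At the crest the centripetal acceleration points downward (toward the centre of the arc), so mg − N = mv²/r.
N = m(g − v²/r) = 1120 × (10.0 − (15.1)²/45.4) = 1120 × (10.0 − 5.022) = 1120 × 4.978 = 5575 N.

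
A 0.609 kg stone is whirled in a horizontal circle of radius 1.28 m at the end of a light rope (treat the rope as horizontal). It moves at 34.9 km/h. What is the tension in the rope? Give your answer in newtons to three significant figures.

v = 34.9 km/h = 34.9/3.6 = 9.694 m/s.
The tension is the only horizontal force, so it supplies the full centripetal force: T = m v²/r = 0.609 × (9.694)²/1.28 = 0.609 × 93.98/1.28 = 44.71 N.

44.7 N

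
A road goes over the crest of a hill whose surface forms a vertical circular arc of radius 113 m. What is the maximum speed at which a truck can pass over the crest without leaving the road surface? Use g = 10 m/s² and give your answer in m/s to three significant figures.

33.6 m/s

At the crest the centre of the circle is below the truck, so the net downward (centripetal) force is mg − N = mv²/r.
The truck leaves the road when N → 0, giving v_max = √(g r) = √(10.0 × 113) = 33.62 m/s.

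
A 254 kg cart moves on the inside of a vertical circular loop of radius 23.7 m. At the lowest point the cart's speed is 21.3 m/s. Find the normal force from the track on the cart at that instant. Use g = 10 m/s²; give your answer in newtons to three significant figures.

At the lowest point, N points up (toward the centre) and the weight mg points down (away from the centre), so the net inward force is N − mg = mv²/r.
N = m(v²/r + g) = 254 × ((21.3)²/23.7 + 10.0) = 254 × (19.14 + 10.0) = 254 × 29.14 = 7402 N.

7400 N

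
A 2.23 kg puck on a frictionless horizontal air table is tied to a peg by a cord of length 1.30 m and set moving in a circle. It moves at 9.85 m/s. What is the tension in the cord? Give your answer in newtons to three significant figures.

166 N

The tension is the only horizontal force, so it supplies the full centripetal force: T = m v²/r = 2.23 × (9.850)²/1.30 = 2.23 × 97.02/1.30 = 166.4 N.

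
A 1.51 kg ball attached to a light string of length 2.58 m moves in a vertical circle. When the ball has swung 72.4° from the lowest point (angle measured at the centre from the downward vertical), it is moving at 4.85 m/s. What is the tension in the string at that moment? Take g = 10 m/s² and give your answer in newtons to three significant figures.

Take the radial direction toward the centre of the circle as positive. The component of the weight along the string toward the centre is −mg cos φ (φ measured from the bottom), so Newton's second law along the string gives T − mg cos φ = m v²/r.
cos 72.4° = 0.3024, so T = m(v²/r + g cos φ) = 1.51 × ((4.85)²/2.58 + 10.0 × 0.3024) = 1.51 × (9.117 + (3.024)) = 1.51 × 12.14 = 18.33 N.

18.3 N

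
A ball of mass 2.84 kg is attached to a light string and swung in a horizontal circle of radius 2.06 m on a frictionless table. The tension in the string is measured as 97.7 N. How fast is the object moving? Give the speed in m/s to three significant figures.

8.42 m/s

T = m v²/r ⇒ v = √(T r / m) = √(97.7 × 2.06 / 2.84) = √70.87 = 8.418 m/s.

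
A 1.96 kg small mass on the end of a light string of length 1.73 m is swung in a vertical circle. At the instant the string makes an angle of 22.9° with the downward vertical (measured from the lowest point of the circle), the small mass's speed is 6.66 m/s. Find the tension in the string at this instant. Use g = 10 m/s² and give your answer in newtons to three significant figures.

68.3 N

Take the radial direction toward the centre of the circle as positive. The component of the weight along the string toward the centre is −mg cos φ (φ measured from the bottom), so Newton's second law along the string gives T − mg cos φ = m v²/r.
cos 22.9° = 0.9212, so T = m(v²/r + g cos φ) = 1.96 × ((6.66)²/1.73 + 10.0 × 0.9212) = 1.96 × (25.64 + (9.212)) = 1.96 × 34.85 = 68.31 N.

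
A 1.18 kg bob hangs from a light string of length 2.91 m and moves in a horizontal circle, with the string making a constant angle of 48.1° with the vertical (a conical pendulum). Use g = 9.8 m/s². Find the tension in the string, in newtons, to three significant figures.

17.3 N

Vertically the bob has no acceleration, so T cosθ = mg.
T = mg/cosθ = 1.18 × 9.8 / cos 48.1° = 11.56/0.6678 = 17.32 N.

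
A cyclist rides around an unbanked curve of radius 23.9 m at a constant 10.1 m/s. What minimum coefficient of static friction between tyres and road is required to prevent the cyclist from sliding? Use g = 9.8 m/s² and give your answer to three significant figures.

0.436

Friction provides the centripetal force: μ_s m g = m v²/r, so μ_s = v²/(g r) = (10.10)²/(9.8 × 23.9) = 102.0/234.2 = 0.4355.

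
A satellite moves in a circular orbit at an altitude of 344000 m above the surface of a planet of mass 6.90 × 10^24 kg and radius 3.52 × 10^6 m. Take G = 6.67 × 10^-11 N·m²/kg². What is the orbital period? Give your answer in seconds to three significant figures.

2220 s

r = R + h = 3.52 × 10^6 + 344000 = 3.864 × 10^6 m. Gravity provides the centripetal force: G M m / r² = m v² / r ⇒ v = √(GM/r) = 10910 m/s.
T = 2πr/v = 2π × 3.864 × 10^6 / 10910 = 2225 s.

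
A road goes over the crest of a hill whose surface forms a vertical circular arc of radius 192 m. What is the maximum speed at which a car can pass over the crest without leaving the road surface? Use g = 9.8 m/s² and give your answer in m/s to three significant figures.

43.4 m/s

At the crest the centre of the circle is below the car, so the net downward (centripetal) force is mg − N = mv²/r.
The car leaves the road when N → 0, giving v_max = √(g r) = √(9.8 × 192) = 43.38 m/s.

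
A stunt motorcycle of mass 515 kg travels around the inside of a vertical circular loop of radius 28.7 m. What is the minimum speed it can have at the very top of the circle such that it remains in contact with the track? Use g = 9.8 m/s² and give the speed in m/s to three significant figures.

At the highest point the centre is directly below, so both the weight and N act inward: N + mg = mv²/r.
At minimum speed N → 0, so mg = mv_min²/r ⇒ v_min = √(g r) = √(9.8 × 28.7) = 16.77 m/s.

16.8 m/s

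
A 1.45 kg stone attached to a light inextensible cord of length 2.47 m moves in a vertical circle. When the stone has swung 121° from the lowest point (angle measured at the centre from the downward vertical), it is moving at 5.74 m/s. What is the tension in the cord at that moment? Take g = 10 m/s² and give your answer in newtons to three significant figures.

11.9 N

Take the radial direction toward the centre of the circle as positive. The component of the weight along the string toward the centre is −mg cos φ (φ measured from the bottom), so Newton's second law along the string gives T − mg cos φ = m v²/r.
cos 121° = -0.5150, so T = m(v²/r + g cos φ) = 1.45 × ((5.74)²/2.47 + 10.0 × -0.5150) = 1.45 × (13.34 + (-5.150)) = 1.45 × 8.189 = 11.87 N.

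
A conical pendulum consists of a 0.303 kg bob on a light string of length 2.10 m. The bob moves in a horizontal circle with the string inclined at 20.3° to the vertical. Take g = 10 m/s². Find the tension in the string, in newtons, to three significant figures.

Vertically the bob has no acceleration, so T cosθ = mg.
T = mg/cosθ = 0.303 × 10.0 / cos 20.3° = 3.030/0.9379 = 3.231 N.

3.23 N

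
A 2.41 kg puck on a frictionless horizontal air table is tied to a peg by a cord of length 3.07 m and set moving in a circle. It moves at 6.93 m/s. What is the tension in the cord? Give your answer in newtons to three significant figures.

The tension is the only horizontal force, so it supplies the full centripetal force: T = m v²/r = 2.41 × (6.930)²/3.07 = 2.41 × 48.02/3.07 = 37.70 N.

37.7 N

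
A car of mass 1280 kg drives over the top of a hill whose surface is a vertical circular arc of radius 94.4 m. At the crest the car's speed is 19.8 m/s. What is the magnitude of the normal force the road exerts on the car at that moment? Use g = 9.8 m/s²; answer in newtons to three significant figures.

7230 N

At the crest the centripetal acceleration points downward (toward the centre of the arc), so mg − N = mv²/r.
N = m(g − v²/r) = 1280 × (9.8 − (19.8)²/94.4) = 1280 × (9.8 − 4.153) = 1280 × 5.647 = 7228 N.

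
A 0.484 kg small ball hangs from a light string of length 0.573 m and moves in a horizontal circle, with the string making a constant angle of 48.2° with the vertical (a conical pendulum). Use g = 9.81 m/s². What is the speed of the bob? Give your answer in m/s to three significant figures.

The radius of the circle is r = L sinθ = 0.573 × sin 48.2° = 0.4272 m.
Horizontally T sinθ = mv²/r and vertically T cosθ = mg, so tanθ = v²/(rg).
v = √(r g tanθ) = √(0.4272 × 9.81 × 1.118) = √4.687 = 2.165 m/s.

2.16 m/s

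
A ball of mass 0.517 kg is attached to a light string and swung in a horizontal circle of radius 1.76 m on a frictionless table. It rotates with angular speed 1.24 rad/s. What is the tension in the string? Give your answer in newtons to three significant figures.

v = ωr = 1.24 × 1.76 = 2.182 m/s.
The tension is the only horizontal force, so it supplies the full centripetal force: T = m v²/r = 0.517 × (2.182)²/1.76 = 0.517 × 4.763/1.76 = 1.399 N.

1.40 N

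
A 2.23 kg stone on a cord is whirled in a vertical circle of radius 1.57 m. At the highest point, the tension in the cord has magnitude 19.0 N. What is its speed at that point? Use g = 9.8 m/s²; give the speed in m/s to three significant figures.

5.36 m/s

At the top, T + mg = mv²/r, so v = √(r(T/m + g)) = √(1.57 × (19.0/2.23 + 9.8)) = √(1.57 × 18.32) = √28.76 = 5.363 m/s.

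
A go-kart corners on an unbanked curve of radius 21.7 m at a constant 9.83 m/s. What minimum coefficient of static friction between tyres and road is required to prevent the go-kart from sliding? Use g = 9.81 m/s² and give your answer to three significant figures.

Friction provides the centripetal force: μ_s m g = m v²/r, so μ_s = v²/(g r) = (9.830)²/(9.81 × 21.7) = 96.63/212.9 = 0.4539.

0.454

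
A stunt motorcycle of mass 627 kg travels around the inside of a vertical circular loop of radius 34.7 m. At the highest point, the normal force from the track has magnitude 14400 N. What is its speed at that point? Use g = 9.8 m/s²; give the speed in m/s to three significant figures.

At the top, N + mg = mv²/r, so v = √(r(N/m + g)) = √(34.7 × (14400/627 + 9.8)) = √(34.7 × 32.77) = √1137 = 33.72 m/s.

33.7 m/s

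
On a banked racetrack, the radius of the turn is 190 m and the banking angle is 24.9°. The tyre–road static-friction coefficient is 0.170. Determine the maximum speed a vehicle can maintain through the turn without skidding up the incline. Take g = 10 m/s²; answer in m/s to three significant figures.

At the maximum speed, friction acts down the slope at its limiting value f = μN. Radially (horizontal, toward centre): N sinθ + μN cosθ = mv²/r. Vertically: N cosθ − μN sinθ = mg.
Dividing: v² = r g (sinθ + μcosθ)/(cosθ − μsinθ).
sinθ + μcosθ = 0.4210 + 0.170×0.9070 = 0.5752; cosθ − μsinθ = 0.9070 − 0.170×0.4210 = 0.8355.
v² = 190 × 10.0 × 0.5752/0.8355 = 1308 m²/s², so v = 36.17 m/s.

36.2 m/s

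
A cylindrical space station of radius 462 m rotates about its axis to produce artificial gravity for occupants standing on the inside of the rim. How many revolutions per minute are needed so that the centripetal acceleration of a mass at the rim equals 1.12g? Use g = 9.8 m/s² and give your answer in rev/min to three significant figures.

1.47 rev/min

Require ω²r = 1.12g, so ω = √(1.12 × 9.8/462) = 0.1541 rad/s.
In rev/min: ω × 60/(2π) = 0.1541 × 60/(2π) = 1.472 rev/min.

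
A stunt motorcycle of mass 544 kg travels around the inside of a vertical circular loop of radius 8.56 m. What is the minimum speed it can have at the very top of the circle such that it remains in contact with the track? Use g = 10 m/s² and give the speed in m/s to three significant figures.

At the top, both weight mg and N point toward the centre: N + mg = mv²/r.
At minimum speed N → 0, so mg = mv_min²/r ⇒ v_min = √(g r) = √(10.0 × 8.56) = 9.252 m/s.

9.25 m/s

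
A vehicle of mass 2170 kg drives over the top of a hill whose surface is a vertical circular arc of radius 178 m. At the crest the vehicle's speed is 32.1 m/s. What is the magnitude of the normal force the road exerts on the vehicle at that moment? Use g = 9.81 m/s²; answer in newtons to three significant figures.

At the crest the centripetal acceleration points downward (toward the centre of the arc), so mg − N = mv²/r.
N = m(g − v²/r) = 2170 × (9.81 − (32.1)²/178) = 2170 × (9.81 − 5.789) = 2170 × 4.021 = 8726 N.

8730 N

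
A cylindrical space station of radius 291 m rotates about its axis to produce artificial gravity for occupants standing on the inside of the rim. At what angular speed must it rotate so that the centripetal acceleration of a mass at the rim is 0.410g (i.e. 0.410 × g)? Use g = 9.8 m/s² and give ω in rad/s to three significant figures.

0.118 rad/s

Centripetal acceleration a_c = ω²r. Setting ω²r = 0.410g:
ω = √(0.410g / r) = √(0.410 × 9.8 / 291) = √0.01381 = 0.1175 rad/s.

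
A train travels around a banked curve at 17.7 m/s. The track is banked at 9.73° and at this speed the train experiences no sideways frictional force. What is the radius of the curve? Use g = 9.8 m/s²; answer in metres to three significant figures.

Frictionless banking: tanθ = v²/(rg), so r = v²/(g tanθ).
r = (17.7)²/(9.8 × tan 9.73°) = 313.3/(9.8 × 0.1715) = 313.3/1.680 = 186.4 m.

186 m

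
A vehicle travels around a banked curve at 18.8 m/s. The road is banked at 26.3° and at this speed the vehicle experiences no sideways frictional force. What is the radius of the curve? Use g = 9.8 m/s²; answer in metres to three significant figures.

Frictionless banking: tanθ = v²/(rg), so r = v²/(g tanθ).
r = (18.8)²/(9.8 × tan 26.3°) = 353.4/(9.8 × 0.4942) = 353.4/4.843 = 72.97 m.

73.0 m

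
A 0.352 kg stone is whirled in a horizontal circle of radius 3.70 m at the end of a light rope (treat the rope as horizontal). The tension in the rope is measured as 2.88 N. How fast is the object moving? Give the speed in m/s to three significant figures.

5.50 m/s

T = m v²/r ⇒ v = √(T r / m) = √(2.88 × 3.70 / 0.352) = √30.27 = 5.502 m/s.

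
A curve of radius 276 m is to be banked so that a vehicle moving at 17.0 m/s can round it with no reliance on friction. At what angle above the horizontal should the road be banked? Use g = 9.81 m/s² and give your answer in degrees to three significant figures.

For a frictionless banked turn: horizontally N sinθ = mv²/r and vertically N cosθ = mg.
Dividing: tanθ = v²/(r g) = (17.0)²/(276 × 9.81) = 289.0/2708 = 0.1067.
θ = arctan(0.1067) = 6.093°.

6.09°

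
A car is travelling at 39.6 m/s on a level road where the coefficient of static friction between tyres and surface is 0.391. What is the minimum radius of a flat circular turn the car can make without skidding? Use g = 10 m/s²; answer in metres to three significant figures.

401 m

At the limit, μ_s m g = m v²/r, so r_min = v²/(μ_s g) = (39.6)²/(0.391 × 10.0) = 1568/3.910 = 401.1 m.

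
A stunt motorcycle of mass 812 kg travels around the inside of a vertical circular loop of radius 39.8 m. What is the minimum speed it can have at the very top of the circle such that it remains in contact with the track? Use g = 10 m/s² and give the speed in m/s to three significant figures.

19.9 m/s

At the highest point the centre is directly below, so both the weight and N act inward: N + mg = mv²/r.
At minimum speed N → 0, so mg = mv_min²/r ⇒ v_min = √(g r) = √(10.0 × 39.8) = 19.95 m/s.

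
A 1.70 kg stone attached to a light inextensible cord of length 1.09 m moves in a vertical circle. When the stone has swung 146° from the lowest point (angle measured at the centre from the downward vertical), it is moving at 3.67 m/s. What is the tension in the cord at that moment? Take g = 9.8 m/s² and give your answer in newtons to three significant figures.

7.19 N

Take the radial direction toward the centre of the circle as positive. The component of the weight along the string toward the centre is −mg cos φ (φ measured from the bottom), so Newton's second law along the string gives T − mg cos φ = m v²/r.
cos 146° = -0.8290, so T = m(v²/r + g cos φ) = 1.70 × ((3.67)²/1.09 + 9.8 × -0.8290) = 1.70 × (12.36 + (-8.125)) = 1.70 × 4.232 = 7.195 N.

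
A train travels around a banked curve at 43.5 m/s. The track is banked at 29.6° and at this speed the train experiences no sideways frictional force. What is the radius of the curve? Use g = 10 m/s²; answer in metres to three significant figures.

333 m

Frictionless banking: tanθ = v²/(rg), so r = v²/(g tanθ).
r = (43.5)²/(10.0 × tan 29.6°) = 1892/(10.0 × 0.5681) = 1892/5.681 = 333.1 m.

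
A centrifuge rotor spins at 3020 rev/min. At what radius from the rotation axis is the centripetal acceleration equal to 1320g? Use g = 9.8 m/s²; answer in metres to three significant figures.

ω = 3020 rev/min × 2π/60 = 316.3 rad/s.
a_c = ω²r = 1320g ⇒ r = 1320 × 9.8 / (316.3)² = 12940/100000 = 0.1293 m.

0.129 m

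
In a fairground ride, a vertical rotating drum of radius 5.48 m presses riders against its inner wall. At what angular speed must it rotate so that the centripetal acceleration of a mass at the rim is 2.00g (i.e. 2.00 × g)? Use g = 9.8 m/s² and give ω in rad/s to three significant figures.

1.89 rad/s

Centripetal acceleration a_c = ω²r. Setting ω²r = 2.00g:
ω = √(2.00g / r) = √(2.00 × 9.8 / 5.48) = √3.577 = 1.891 rad/s.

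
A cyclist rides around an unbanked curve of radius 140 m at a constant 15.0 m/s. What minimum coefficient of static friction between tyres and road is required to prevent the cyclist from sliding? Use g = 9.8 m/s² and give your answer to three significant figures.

0.164

Friction provides the centripetal force: μ_s m g = m v²/r, so μ_s = v²/(g r) = (15.00)²/(9.8 × 140) = 225.0/1372 = 0.1640.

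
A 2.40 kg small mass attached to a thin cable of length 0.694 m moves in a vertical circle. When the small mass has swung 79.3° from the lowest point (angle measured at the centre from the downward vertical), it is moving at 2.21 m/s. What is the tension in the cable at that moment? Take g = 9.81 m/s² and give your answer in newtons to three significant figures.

Take the radial direction toward the centre of the circle as positive. The component of the weight along the string toward the centre is −mg cos φ (φ measured from the bottom), so Newton's second law along the string gives T − mg cos φ = m v²/r.
cos 79.3° = 0.1857, so T = m(v²/r + g cos φ) = 2.40 × ((2.21)²/0.694 + 9.81 × 0.1857) = 2.40 × (7.038 + (1.821)) = 2.40 × 8.859 = 21.26 N.

21.3 N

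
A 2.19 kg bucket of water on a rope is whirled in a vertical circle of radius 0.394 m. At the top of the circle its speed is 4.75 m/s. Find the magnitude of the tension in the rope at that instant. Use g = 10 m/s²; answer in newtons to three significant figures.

104 N

At the top, both T and the weight mg point inward (toward the centre), so T + mg = mv²/r.
T = m(v²/r − g) = 2.19 × ((4.75)²/0.394 − 10.0) = 2.19 × (57.27 − 10.0) = 2.19 × 47.27 = 103.5 N.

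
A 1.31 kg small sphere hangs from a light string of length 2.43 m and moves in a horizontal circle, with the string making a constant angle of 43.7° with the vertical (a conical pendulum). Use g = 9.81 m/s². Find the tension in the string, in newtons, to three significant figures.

17.8 N

Vertically the bob has no acceleration, so T cosθ = mg.
T = mg/cosθ = 1.31 × 9.81 / cos 43.7° = 12.85/0.7230 = 17.78 N.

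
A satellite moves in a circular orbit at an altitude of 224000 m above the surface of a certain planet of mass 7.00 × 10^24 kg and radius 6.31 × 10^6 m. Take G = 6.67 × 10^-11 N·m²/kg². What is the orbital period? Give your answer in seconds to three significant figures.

r = R + h = 6.31 × 10^6 + 224000 = 6.534 × 10^6 m. Gravity provides the centripetal force: G M m / r² = m v² / r ⇒ v = √(GM/r) = 8453 m/s.
T = 2πr/v = 2π × 6.534 × 10^6 / 8453 = 4857 s.

4860 s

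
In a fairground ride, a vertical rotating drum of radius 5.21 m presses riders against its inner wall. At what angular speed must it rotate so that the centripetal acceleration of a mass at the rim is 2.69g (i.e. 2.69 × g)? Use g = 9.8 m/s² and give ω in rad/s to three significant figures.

2.25 rad/s

Centripetal acceleration a_c = ω²r. Setting ω²r = 2.69g:
ω = √(2.69g / r) = √(2.69 × 9.8 / 5.21) = √5.060 = 2.249 rad/s.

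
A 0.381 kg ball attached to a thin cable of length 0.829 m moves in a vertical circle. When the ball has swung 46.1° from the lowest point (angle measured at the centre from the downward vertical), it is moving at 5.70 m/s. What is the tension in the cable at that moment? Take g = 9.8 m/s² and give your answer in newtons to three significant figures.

Take the radial direction toward the centre of the circle as positive. The component of the weight along the string toward the centre is −mg cos φ (φ measured from the bottom), so Newton's second law along the string gives T − mg cos φ = m v²/r.
cos 46.1° = 0.6934, so T = m(v²/r + g cos φ) = 0.381 × ((5.70)²/0.829 + 9.8 × 0.6934) = 0.381 × (39.19 + (6.795)) = 0.381 × 45.99 = 17.52 N.

17.5 N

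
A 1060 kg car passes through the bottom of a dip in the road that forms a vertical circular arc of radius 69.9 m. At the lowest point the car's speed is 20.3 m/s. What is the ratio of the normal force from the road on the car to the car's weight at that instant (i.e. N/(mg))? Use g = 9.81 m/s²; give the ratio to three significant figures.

At the bottom, N − mg = mv²/r, so N = m(v²/r + g) and N/(mg) = v²/(rg) + 1 = (20.3)²/(69.9 × 9.81) + 1 = 0.6010 + 1 = 1.601.

1.60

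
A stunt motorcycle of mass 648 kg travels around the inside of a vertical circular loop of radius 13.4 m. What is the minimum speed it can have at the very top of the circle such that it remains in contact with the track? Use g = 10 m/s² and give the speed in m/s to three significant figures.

11.6 m/s

At the highest point the centre is directly below, so both the weight and N act inward: N + mg = mv²/r.
At minimum speed N → 0, so mg = mv_min²/r ⇒ v_min = √(g r) = √(10.0 × 13.4) = 11.58 m/s.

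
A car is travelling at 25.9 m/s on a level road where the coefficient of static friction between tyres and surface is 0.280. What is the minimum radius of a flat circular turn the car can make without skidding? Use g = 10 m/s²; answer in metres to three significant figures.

240 m

At the limit, μ_s m g = m v²/r, so r_min = v²/(μ_s g) = (25.9)²/(0.280 × 10.0) = 670.8/2.800 = 239.6 m.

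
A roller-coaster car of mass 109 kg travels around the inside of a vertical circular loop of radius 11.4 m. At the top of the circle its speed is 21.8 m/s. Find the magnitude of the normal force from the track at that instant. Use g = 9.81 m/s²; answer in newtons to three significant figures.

3470 N

At the top, both N and the weight mg point inward (toward the centre), so N + mg = mv²/r.
N = m(v²/r − g) = 109 × ((21.8)²/11.4 − 9.81) = 109 × (41.69 − 9.81) = 109 × 31.88 = 3475 N.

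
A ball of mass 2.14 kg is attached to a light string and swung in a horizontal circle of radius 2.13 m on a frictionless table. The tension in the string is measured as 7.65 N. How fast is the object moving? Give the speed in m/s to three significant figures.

2.76 m/s

T = m v²/r ⇒ v = √(T r / m) = √(7.65 × 2.13 / 2.14) = √7.614 = 2.759 m/s.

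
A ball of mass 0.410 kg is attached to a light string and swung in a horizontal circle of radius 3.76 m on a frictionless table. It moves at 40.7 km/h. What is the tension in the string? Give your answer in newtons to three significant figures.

13.9 N

v = 40.7 km/h = 40.7/3.6 = 11.31 m/s.
The tension is the only horizontal force, so it supplies the full centripetal force: T = m v²/r = 0.410 × (11.31)²/3.76 = 0.410 × 127.8/3.76 = 13.94 N.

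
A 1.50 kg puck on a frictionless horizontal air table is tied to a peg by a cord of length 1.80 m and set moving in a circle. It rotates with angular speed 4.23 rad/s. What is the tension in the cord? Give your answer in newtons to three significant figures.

48.3 N

v = ωr = 4.23 × 1.80 = 7.614 m/s.
The tension is the only horizontal force, so it supplies the full centripetal force: T = m v²/r = 1.50 × (7.614)²/1.80 = 1.50 × 57.97/1.80 = 48.31 N.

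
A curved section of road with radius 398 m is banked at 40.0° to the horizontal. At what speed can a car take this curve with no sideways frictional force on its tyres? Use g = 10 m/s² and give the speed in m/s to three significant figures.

57.8 m/s

On a frictionless banked curve, N sinθ = mv²/r and N cosθ = mg, so tanθ = v²/(rg).
v = √(r g tanθ) = √(398 × 10.0 × tan 40.0°) = √(398 × 10.0 × 0.8391) = √3340 = 57.79 m/s.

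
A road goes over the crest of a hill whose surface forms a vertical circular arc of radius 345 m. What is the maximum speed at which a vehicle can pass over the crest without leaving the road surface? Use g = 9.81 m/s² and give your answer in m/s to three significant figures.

At the crest the centre of the circle is below the vehicle, so the net downward (centripetal) force is mg − N = mv²/r.
The vehicle leaves the road when N → 0, giving v_max = √(g r) = √(9.81 × 345) = 58.18 m/s.

58.2 m/s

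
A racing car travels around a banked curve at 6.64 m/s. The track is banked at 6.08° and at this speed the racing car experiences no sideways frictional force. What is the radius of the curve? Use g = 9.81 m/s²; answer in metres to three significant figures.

42.2 m

Frictionless banking: tanθ = v²/(rg), so r = v²/(g tanθ).
r = (6.64)²/(9.81 × tan 6.08°) = 44.09/(9.81 × 0.1065) = 44.09/1.045 = 42.19 m.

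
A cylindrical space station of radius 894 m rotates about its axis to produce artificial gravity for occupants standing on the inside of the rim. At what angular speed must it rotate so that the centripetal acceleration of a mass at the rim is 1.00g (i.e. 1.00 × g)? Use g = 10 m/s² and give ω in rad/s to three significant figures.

Centripetal acceleration a_c = ω²r. Setting ω²r = 1.00g:
ω = √(1.00g / r) = √(1.00 × 10.0 / 894) = √0.01119 = 0.1058 rad/s.

0.106 rad/s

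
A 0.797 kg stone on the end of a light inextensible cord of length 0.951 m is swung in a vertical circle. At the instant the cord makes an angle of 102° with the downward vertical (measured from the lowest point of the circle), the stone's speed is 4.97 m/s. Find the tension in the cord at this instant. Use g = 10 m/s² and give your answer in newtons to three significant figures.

Take the radial direction toward the centre of the circle as positive. The component of the weight along the string toward the centre is −mg cos φ (φ measured from the bottom), so Newton's second law along the string gives T − mg cos φ = m v²/r.
cos 102° = -0.2079, so T = m(v²/r + g cos φ) = 0.797 × ((4.97)²/0.951 + 10.0 × -0.2079) = 0.797 × (25.97 + (-2.079)) = 0.797 × 23.89 = 19.04 N.

19.0 N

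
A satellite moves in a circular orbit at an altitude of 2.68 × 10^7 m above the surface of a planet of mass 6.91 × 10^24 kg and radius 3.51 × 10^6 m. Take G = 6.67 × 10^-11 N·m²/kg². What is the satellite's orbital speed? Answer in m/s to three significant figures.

Orbital radius r = R + h = 3.51 × 10^6 + 2.68 × 10^7 = 3.031 × 10^7 m.
Gravity supplies the centripetal force: G M m / r² = m v² / r, so v = √(GM/r).
v = √(6.67 × 10^-11 × 6.91 × 10^24 / 3.031 × 10^7) = √(1.521 × 10^7) = 3900 m/s.

3900 m/s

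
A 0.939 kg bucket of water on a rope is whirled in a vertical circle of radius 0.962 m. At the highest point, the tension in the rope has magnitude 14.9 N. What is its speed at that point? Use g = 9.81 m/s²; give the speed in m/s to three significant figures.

4.97 m/s

At the top, T + mg = mv²/r, so v = √(r(T/m + g)) = √(0.962 × (14.9/0.939 + 9.81)) = √(0.962 × 25.68) = √24.70 = 4.970 m/s.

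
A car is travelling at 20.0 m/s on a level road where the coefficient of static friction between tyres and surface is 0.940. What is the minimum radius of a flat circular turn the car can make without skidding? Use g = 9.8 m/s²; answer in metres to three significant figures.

At the limit, μ_s m g = m v²/r, so r_min = v²/(μ_s g) = (20.0)²/(0.940 × 9.8) = 400.0/9.212 = 43.42 m.

43.4 m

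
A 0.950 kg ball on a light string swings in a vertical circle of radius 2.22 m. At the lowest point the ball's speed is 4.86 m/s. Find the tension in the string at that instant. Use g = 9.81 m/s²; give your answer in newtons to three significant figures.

At the lowest point, T points up (toward the centre) and the weight mg points down (away from the centre), so the net inward force is T − mg = mv²/r.
T = m(v²/r + g) = 0.950 × ((4.86)²/2.22 + 9.81) = 0.950 × (10.64 + 9.81) = 0.950 × 20.45 = 19.43 N.

19.4 N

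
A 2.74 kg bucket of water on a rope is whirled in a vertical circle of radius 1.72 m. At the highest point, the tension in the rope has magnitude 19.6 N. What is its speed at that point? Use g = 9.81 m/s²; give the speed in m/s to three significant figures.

5.40 m/s

At the top, T + mg = mv²/r, so v = √(r(T/m + g)) = √(1.72 × (19.6/2.74 + 9.81)) = √(1.72 × 16.96) = √29.18 = 5.402 m/s.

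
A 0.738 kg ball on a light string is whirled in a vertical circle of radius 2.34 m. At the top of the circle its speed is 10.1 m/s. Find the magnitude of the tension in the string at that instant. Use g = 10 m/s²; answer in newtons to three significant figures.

At the top, both T and the weight mg point inward (toward the centre), so T + mg = mv²/r.
T = m(v²/r − g) = 0.738 × ((10.1)²/2.34 − 10.0) = 0.738 × (43.59 − 10.0) = 0.738 × 33.59 = 24.79 N.

24.8 N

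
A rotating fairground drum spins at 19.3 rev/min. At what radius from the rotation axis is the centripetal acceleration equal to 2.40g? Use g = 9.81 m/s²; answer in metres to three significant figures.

ω = 19.3 rev/min × 2π/60 = 2.021 rad/s.
a_c = ω²r = 2.40g ⇒ r = 2.40 × 9.81 / (2.021)² = 23.54/4.085 = 5.764 m.

5.76 m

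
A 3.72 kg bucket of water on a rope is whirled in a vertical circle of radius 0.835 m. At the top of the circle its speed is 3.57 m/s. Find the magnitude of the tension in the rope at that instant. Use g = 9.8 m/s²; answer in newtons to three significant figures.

20.3 N

At the top, both T and the weight mg point inward (toward the centre), so T + mg = mv²/r.
T = m(v²/r − g) = 3.72 × ((3.57)²/0.835 − 9.8) = 3.72 × (15.26 − 9.8) = 3.72 × 5.463 = 20.32 N.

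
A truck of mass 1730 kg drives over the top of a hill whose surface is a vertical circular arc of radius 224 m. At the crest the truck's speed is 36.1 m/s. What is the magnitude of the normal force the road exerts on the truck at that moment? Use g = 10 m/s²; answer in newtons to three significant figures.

7240 N

At the crest the centripetal acceleration points downward (toward the centre of the arc), so mg − N = mv²/r.
N = m(g − v²/r) = 1730 × (10.0 − (36.1)²/224) = 1730 × (10.0 − 5.818) = 1730 × 4.182 = 7235 N.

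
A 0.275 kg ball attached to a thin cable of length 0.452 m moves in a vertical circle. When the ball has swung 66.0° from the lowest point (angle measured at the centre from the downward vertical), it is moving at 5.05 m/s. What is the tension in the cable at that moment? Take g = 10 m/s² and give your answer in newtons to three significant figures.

Take the radial direction toward the centre of the circle as positive. The component of the weight along the string toward the centre is −mg cos φ (φ measured from the bottom), so Newton's second law along the string gives T − mg cos φ = m v²/r.
cos 66.0° = 0.4067, so T = m(v²/r + g cos φ) = 0.275 × ((5.05)²/0.452 + 10.0 × 0.4067) = 0.275 × (56.42 + (4.067)) = 0.275 × 60.49 = 16.63 N.

16.6 N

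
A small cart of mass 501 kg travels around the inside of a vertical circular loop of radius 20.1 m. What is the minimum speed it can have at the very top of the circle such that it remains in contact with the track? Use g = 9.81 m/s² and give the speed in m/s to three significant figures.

At the highest point the centre is directly below, so both the weight and N act inward: N + mg = mv²/r.
At minimum speed N → 0, so mg = mv_min²/r ⇒ v_min = √(g r) = √(9.81 × 20.1) = 14.04 m/s.

14.0 m/s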